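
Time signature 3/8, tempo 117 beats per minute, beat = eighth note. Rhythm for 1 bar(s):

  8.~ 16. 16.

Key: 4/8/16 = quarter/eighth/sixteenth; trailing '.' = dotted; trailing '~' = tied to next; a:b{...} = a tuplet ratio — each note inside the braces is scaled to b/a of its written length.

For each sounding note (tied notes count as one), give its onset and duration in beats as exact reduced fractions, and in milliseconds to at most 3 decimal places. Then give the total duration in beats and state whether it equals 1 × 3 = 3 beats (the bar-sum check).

1) 0.0ms=0b +1153.846ms=9/4b
2) 1153.846ms=9/4b +384.615ms=3/4b
Σ=3b of 3 (117bpm 3/8) — PASS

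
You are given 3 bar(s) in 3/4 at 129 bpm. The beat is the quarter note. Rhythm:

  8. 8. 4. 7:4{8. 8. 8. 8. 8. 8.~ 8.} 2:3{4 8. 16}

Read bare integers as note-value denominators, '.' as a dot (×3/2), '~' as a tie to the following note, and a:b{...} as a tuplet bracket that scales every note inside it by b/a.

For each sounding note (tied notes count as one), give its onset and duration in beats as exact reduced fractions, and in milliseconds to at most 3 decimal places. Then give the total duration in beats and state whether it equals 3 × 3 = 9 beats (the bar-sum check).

1) 0.0ms=0b +348.837ms=3/4b
2) 348.837ms=3/4b +348.837ms=3/4b
3) 697.674ms=3/2b +697.674ms=3/2b
4) 1395.349ms=3b +199.336ms=3/7b
5) 1594.684ms=24/7b +199.336ms=3/7b
6) 1794.02ms=27/7b +199.336ms=3/7b
7) 1993.355ms=30/7b +199.336ms=3/7b
8) 2192.691ms=33/7b +199.336ms=3/7b
9) 2392.027ms=36/7b +398.671ms=6/7b
10) 2790.698ms=6b +697.674ms=3/2b
11) 3488.372ms=15/2b +523.256ms=9/8b
12) 4011.628ms=69/8b +174.419ms=3/8b
Σ=9b of 9 (129bpm 3/4) — PASS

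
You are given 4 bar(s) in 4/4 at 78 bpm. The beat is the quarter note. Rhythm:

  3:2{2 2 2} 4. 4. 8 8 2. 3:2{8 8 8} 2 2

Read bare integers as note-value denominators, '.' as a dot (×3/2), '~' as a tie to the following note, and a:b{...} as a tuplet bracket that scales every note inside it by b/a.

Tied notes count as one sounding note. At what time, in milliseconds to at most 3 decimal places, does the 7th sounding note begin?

1. 0.0ms @ 0 + 1025.641ms (4/3)
2. 1025.641ms @ 4/3 + 1025.641ms (4/3)
3. 2051.282ms @ 8/3 + 1025.641ms (4/3)
4. 3076.923ms @ 4 + 1153.846ms (3/2)
5. 4230.769ms @ 11/2 + 1153.846ms (3/2)
6. 5384.615ms @ 7 + 384.615ms (1/2)
7. 5769.231ms @ 15/2 + 384.615ms (1/2)
8. 6153.846ms @ 8 + 2307.692ms (3)
9. 8461.538ms @ 11 + 256.41ms (1/3)
10. 8717.949ms @ 34/3 + 256.41ms (1/3)
11. 8974.359ms @ 35/3 + 256.41ms (1/3)
12. 9230.769ms @ 12 + 1538.462ms (2)
13. 10769.231ms @ 14 + 1538.462ms (2)

note 7 onset = 15/2b = 5769.231ms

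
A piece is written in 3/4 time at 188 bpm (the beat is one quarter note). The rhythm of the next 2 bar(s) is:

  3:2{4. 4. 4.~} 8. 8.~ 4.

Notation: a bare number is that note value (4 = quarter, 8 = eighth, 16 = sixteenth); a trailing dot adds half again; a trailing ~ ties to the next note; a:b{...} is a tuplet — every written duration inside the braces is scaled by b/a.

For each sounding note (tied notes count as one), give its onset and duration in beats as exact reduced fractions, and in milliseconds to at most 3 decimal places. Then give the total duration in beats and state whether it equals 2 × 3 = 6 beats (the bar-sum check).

1) 0.0ms=0b +319.149ms=1b
2) 319.149ms=1b +319.149ms=1b
3) 638.298ms=2b +558.511ms=7/4b
4) 1196.809ms=15/4b +718.085ms=9/4b
Σ=6b of 6 (188bpm 3/4) — PASS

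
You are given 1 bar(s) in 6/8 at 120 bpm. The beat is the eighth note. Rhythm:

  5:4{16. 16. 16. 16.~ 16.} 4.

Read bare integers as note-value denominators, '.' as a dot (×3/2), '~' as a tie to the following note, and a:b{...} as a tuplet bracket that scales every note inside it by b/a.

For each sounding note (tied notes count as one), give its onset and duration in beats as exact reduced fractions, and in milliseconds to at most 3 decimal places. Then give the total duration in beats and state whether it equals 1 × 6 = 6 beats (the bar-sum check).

1) 0.0ms=0b +300.0ms=3/5b
2) 300.0ms=3/5b +300.0ms=3/5b
3) 600.0ms=6/5b +300.0ms=3/5b
4) 900.0ms=9/5b +600.0ms=6/5b
5) 1500.0ms=3b +1500.0ms=3b
Σ=6b of 6 (120bpm 6/8) — PASS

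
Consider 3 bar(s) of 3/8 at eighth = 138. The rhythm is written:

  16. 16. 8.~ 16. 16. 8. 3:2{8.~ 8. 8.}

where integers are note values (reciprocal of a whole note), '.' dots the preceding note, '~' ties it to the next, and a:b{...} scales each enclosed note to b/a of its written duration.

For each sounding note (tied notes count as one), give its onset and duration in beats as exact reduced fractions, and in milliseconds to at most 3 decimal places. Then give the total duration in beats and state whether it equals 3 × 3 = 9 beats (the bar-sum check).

1) 0.0ms=0b +326.087ms=3/4b
2) 326.087ms=3/4b +326.087ms=3/4b
3) 652.174ms=3/2b +978.261ms=9/4b
4) 1630.435ms=15/4b +326.087ms=3/4b
5) 1956.522ms=9/2b +652.174ms=3/2b
6) 2608.696ms=6b +869.565ms=2b
7) 3478.261ms=8b +434.783ms=1b
Σ=9b of 9 (138bpm 3/8) — PASS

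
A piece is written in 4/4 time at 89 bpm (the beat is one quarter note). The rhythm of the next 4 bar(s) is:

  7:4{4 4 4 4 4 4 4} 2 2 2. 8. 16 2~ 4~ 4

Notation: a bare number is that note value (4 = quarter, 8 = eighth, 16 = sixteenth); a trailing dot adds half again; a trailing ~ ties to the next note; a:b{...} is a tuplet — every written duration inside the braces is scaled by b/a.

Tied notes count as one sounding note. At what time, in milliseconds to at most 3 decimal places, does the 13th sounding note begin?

note 13 onset = 12b = 8089.888ms

1. 0.0ms @ 0 + 385.233ms (4/7)
2. 385.233ms @ 4/7 + 385.233ms (4/7)
3. 770.465ms @ 8/7 + 385.233ms (4/7)
4. 1155.698ms @ 12/7 + 385.233ms (4/7)
5. 1540.931ms @ 16/7 + 385.233ms (4/7)
6. 1926.164ms @ 20/7 + 385.233ms (4/7)
7. 2311.396ms @ 24/7 + 385.233ms (4/7)
8. 2696.629ms @ 4 + 1348.315ms (2)
9. 4044.944ms @ 6 + 1348.315ms (2)
10. 5393.258ms @ 8 + 2022.472ms (3)
11. 7415.73ms @ 11 + 505.618ms (3/4)
12. 7921.348ms @ 47/4 + 168.539ms (1/4)
13. 8089.888ms @ 12 + 2696.629ms (4)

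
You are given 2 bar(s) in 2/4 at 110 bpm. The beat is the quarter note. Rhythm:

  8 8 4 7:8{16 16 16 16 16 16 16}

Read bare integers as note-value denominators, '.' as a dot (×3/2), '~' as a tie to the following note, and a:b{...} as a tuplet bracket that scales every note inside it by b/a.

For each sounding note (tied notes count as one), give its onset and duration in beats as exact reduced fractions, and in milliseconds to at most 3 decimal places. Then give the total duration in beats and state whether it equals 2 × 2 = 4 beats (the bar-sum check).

1) 0.0ms=0b +272.727ms=1/2b
2) 272.727ms=1/2b +272.727ms=1/2b
3) 545.455ms=1b +545.455ms=1b
4) 1090.909ms=2b +155.844ms=2/7b
5) 1246.753ms=16/7b +155.844ms=2/7b
6) 1402.597ms=18/7b +155.844ms=2/7b
7) 1558.442ms=20/7b +155.844ms=2/7b
8) 1714.286ms=22/7b +155.844ms=2/7b
9) 1870.13ms=24/7b +155.844ms=2/7b
10) 2025.974ms=26/7b +155.844ms=2/7b
Σ=4b of 4 (110bpm 2/4) — PASS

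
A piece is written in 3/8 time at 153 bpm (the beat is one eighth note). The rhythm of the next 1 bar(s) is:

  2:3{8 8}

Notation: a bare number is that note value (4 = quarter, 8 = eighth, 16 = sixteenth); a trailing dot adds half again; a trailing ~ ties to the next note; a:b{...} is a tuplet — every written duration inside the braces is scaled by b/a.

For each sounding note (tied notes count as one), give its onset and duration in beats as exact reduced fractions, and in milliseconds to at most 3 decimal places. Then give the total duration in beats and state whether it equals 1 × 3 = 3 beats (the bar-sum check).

1) 0.0ms=0b +588.235ms=3/2b
2) 588.235ms=3/2b +588.235ms=3/2b
Σ=3b of 3 (153bpm 3/8) — PASS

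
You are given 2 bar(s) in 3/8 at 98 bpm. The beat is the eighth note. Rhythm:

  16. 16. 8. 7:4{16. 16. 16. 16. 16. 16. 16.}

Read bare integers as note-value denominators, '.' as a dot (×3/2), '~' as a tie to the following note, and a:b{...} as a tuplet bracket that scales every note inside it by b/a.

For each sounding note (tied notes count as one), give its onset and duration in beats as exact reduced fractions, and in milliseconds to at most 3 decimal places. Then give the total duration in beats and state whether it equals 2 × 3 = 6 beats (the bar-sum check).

1) 0.0ms=0b +459.184ms=3/4b
2) 459.184ms=3/4b +459.184ms=3/4b
3) 918.367ms=3/2b +918.367ms=3/2b
4) 1836.735ms=3b +262.391ms=3/7b
5) 2099.125ms=24/7b +262.391ms=3/7b
6) 2361.516ms=27/7b +262.391ms=3/7b
7) 2623.907ms=30/7b +262.391ms=3/7b
8) 2886.297ms=33/7b +262.391ms=3/7b
9) 3148.688ms=36/7b +262.391ms=3/7b
10) 3411.079ms=39/7b +262.391ms=3/7b
Σ=6b of 6 (98bpm 3/8) — PASS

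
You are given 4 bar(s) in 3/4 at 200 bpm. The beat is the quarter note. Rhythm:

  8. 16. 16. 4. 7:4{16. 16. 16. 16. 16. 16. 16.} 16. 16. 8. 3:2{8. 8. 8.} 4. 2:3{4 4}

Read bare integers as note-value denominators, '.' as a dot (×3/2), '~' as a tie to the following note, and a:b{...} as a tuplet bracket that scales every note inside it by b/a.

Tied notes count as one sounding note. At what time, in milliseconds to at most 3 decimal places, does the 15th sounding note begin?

note 15 onset = 6b = 1800.0ms

1. 0.0ms @ 0 + 225.0ms (3/4)
2. 225.0ms @ 3/4 + 112.5ms (3/8)
3. 337.5ms @ 9/8 + 112.5ms (3/8)
4. 450.0ms @ 3/2 + 450.0ms (3/2)
5. 900.0ms @ 3 + 64.286ms (3/14)
6. 964.286ms @ 45/14 + 64.286ms (3/14)
7. 1028.571ms @ 24/7 + 64.286ms (3/14)
8. 1092.857ms @ 51/14 + 64.286ms (3/14)
9. 1157.143ms @ 27/7 + 64.286ms (3/14)
10. 1221.429ms @ 57/14 + 64.286ms (3/14)
11. 1285.714ms @ 30/7 + 64.286ms (3/14)
12. 1350.0ms @ 9/2 + 112.5ms (3/8)
13. 1462.5ms @ 39/8 + 112.5ms (3/8)
14. 1575.0ms @ 21/4 + 225.0ms (3/4)
15. 1800.0ms @ 6 + 150.0ms (1/2)
16. 1950.0ms @ 13/2 + 150.0ms (1/2)
17. 2100.0ms @ 7 + 150.0ms (1/2)
18. 2250.0ms @ 15/2 + 450.0ms (3/2)
19. 2700.0ms @ 9 + 450.0ms (3/2)
20. 3150.0ms @ 21/2 + 450.0ms (3/2)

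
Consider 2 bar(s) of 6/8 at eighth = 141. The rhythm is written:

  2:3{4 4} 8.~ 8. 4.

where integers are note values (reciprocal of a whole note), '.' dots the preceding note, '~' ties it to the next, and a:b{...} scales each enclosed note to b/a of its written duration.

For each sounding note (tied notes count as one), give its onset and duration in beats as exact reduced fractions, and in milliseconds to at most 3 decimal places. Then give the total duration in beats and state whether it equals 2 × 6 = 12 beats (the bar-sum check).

1) 0.0ms=0b +1276.596ms=3b
2) 1276.596ms=3b +1276.596ms=3b
3) 2553.191ms=6b +1276.596ms=3b
4) 3829.787ms=9b +1276.596ms=3b
Σ=12b of 12 (141bpm 6/8) — PASS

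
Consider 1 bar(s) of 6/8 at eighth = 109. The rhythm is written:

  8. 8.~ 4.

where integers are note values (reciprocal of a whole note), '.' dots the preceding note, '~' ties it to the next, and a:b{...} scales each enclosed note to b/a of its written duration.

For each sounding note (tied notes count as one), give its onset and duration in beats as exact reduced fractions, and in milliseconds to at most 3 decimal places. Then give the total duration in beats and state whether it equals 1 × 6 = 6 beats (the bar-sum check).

1) 0.0ms=0b +825.688ms=3/2b
2) 825.688ms=3/2b +2477.064ms=9/2b
Σ=6b of 6 (109bpm 6/8) — PASS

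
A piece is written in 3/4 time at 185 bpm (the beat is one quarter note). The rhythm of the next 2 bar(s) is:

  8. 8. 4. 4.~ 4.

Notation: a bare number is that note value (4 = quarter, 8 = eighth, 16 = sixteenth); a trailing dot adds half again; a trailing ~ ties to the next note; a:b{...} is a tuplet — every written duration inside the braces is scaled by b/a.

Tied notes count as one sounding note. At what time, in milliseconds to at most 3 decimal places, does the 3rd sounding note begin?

note 3 onset = 3/2b = 486.486ms

1. 0.0ms @ 0 + 243.243ms (3/4)
2. 243.243ms @ 3/4 + 243.243ms (3/4)
3. 486.486ms @ 3/2 + 486.486ms (3/2)
4. 972.973ms @ 3 + 972.973ms (3)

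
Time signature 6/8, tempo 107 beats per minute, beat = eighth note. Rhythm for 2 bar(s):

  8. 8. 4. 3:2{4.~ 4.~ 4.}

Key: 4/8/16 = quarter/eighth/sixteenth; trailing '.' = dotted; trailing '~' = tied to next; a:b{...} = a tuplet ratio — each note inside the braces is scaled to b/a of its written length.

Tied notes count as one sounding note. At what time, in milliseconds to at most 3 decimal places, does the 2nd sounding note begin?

note 2 onset = 3/2b = 841.121ms

1. 0.0ms @ 0 + 841.121ms (3/2)
2. 841.121ms @ 3/2 + 841.121ms (3/2)
3. 1682.243ms @ 3 + 1682.243ms (3)
4. 3364.486ms @ 6 + 3364.486ms (6)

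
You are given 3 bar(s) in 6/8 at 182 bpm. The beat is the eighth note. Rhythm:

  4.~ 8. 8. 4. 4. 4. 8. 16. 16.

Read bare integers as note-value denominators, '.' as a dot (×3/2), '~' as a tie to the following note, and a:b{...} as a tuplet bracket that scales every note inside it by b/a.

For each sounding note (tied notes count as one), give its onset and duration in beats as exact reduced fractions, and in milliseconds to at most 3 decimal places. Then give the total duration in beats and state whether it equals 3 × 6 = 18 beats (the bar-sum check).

1) 0.0ms=0b +1483.516ms=9/2b
2) 1483.516ms=9/2b +494.505ms=3/2b
3) 1978.022ms=6b +989.011ms=3b
4) 2967.033ms=9b +989.011ms=3b
5) 3956.044ms=12b +989.011ms=3b
6) 4945.055ms=15b +494.505ms=3/2b
7) 5439.56ms=33/2b +247.253ms=3/4b
8) 5686.813ms=69/4b +247.253ms=3/4b
Σ=18b of 18 (182bpm 6/8) — PASS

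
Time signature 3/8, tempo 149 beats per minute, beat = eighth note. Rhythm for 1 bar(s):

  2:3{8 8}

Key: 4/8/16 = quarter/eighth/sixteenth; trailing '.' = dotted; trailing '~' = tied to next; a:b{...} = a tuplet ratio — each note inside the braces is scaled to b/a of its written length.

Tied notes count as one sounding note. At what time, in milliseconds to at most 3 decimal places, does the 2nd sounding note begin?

note 2 onset = 3/2b = 604.027ms

1. 0.0ms @ 0 + 604.027ms (3/2)
2. 604.027ms @ 3/2 + 604.027ms (3/2)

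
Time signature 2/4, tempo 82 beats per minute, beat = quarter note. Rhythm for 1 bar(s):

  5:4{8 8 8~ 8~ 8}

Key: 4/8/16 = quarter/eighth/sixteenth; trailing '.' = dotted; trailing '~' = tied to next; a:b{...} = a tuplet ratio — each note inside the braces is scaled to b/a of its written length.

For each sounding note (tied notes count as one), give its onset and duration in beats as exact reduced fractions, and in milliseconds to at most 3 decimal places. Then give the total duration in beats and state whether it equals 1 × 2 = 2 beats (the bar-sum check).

1) 0.0ms=0b +292.683ms=2/5b
2) 292.683ms=2/5b +292.683ms=2/5b
3) 585.366ms=4/5b +878.049ms=6/5b
Σ=2b of 2 (82bpm 2/4) — PASS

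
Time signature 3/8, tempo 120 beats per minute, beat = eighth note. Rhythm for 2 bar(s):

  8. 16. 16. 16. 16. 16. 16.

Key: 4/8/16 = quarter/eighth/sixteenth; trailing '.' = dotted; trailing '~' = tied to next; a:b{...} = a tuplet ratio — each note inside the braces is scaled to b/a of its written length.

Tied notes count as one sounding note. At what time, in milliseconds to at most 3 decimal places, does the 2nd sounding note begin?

1. 0.0ms @ 0 + 750.0ms (3/2)
2. 750.0ms @ 3/2 + 375.0ms (3/4)
3. 1125.0ms @ 9/4 + 375.0ms (3/4)
4. 1500.0ms @ 3 + 375.0ms (3/4)
5. 1875.0ms @ 15/4 + 375.0ms (3/4)
6. 2250.0ms @ 9/2 + 375.0ms (3/4)
7. 2625.0ms @ 21/4 + 375.0ms (3/4)

note 2 onset = 3/2b = 750.0ms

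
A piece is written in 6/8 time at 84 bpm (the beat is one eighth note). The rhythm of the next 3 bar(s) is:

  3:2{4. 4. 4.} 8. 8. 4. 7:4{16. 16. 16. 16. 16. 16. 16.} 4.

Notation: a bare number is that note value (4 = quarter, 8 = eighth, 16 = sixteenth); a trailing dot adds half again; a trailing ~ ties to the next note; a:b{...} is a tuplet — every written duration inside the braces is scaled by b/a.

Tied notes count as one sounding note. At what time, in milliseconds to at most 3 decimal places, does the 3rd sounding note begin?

1. 0.0ms @ 0 + 1428.571ms (2)
2. 1428.571ms @ 2 + 1428.571ms (2)
3. 2857.143ms @ 4 + 1428.571ms (2)
4. 4285.714ms @ 6 + 1071.429ms (3/2)
5. 5357.143ms @ 15/2 + 1071.429ms (3/2)
6. 6428.571ms @ 9 + 2142.857ms (3)
7. 8571.429ms @ 12 + 306.122ms (3/7)
8. 8877.551ms @ 87/7 + 306.122ms (3/7)
9. 9183.673ms @ 90/7 + 306.122ms (3/7)
10. 9489.796ms @ 93/7 + 306.122ms (3/7)
11. 9795.918ms @ 96/7 + 306.122ms (3/7)
12. 10102.041ms @ 99/7 + 306.122ms (3/7)
13. 10408.163ms @ 102/7 + 306.122ms (3/7)
14. 10714.286ms @ 15 + 2142.857ms (3)

note 3 onset = 4b = 2857.143ms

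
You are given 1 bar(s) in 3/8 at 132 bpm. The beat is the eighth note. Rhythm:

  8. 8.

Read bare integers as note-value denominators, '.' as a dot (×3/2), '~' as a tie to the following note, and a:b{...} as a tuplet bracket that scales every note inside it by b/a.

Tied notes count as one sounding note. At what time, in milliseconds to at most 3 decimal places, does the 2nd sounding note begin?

1. 0.0ms @ 0 + 681.818ms (3/2)
2. 681.818ms @ 3/2 + 681.818ms (3/2)

note 2 onset = 3/2b = 681.818ms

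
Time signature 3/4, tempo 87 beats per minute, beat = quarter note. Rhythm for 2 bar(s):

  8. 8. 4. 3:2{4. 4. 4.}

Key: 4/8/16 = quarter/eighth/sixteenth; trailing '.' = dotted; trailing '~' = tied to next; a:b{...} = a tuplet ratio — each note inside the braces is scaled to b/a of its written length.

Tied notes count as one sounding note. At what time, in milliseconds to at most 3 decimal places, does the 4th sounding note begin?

1. 0.0ms @ 0 + 517.241ms (3/4)
2. 517.241ms @ 3/4 + 517.241ms (3/4)
3. 1034.483ms @ 3/2 + 1034.483ms (3/2)
4. 2068.966ms @ 3 + 689.655ms (1)
5. 2758.621ms @ 4 + 689.655ms (1)
6. 3448.276ms @ 5 + 689.655ms (1)

note 4 onset = 3b = 2068.966ms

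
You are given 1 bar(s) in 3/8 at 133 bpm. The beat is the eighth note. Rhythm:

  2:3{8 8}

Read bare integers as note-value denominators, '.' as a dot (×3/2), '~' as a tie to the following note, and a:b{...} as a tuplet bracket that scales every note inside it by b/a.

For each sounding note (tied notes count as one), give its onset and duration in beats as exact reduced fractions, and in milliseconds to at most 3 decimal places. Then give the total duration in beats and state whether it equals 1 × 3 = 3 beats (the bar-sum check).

1) 0.0ms=0b +676.692ms=3/2b
2) 676.692ms=3/2b +676.692ms=3/2b
Σ=3b of 3 (133bpm 3/8) — PASS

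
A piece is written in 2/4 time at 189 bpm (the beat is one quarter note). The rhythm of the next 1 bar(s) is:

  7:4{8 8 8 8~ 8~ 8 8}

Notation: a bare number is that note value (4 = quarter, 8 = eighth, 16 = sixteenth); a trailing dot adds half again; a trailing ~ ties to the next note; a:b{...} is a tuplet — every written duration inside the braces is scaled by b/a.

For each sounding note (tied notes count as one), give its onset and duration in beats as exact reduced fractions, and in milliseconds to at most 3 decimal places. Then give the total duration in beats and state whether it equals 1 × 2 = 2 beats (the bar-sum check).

1) 0.0ms=0b +90.703ms=2/7b
2) 90.703ms=2/7b +90.703ms=2/7b
3) 181.406ms=4/7b +90.703ms=2/7b
4) 272.109ms=6/7b +272.109ms=6/7b
5) 544.218ms=12/7b +90.703ms=2/7b
Σ=2b of 2 (189bpm 2/4) — PASS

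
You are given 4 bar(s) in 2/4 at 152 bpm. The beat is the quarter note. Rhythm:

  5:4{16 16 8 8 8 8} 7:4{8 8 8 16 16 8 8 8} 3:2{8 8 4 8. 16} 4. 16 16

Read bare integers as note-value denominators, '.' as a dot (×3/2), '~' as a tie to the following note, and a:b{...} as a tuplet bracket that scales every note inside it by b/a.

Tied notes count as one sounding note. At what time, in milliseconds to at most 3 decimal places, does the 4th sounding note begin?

note 4 onset = 4/5b = 315.789ms

1. 0.0ms @ 0 + 78.947ms (1/5)
2. 78.947ms @ 1/5 + 78.947ms (1/5)
3. 157.895ms @ 2/5 + 157.895ms (2/5)
4. 315.789ms @ 4/5 + 157.895ms (2/5)
5. 473.684ms @ 6/5 + 157.895ms (2/5)
6. 631.579ms @ 8/5 + 157.895ms (2/5)
7. 789.474ms @ 2 + 112.782ms (2/7)
8. 902.256ms @ 16/7 + 112.782ms (2/7)
9. 1015.038ms @ 18/7 + 112.782ms (2/7)
10. 1127.82ms @ 20/7 + 56.391ms (1/7)
11. 1184.211ms @ 3 + 56.391ms (1/7)
12. 1240.602ms @ 22/7 + 112.782ms (2/7)
13. 1353.383ms @ 24/7 + 112.782ms (2/7)
14. 1466.165ms @ 26/7 + 112.782ms (2/7)
15. 1578.947ms @ 4 + 131.579ms (1/3)
16. 1710.526ms @ 13/3 + 131.579ms (1/3)
17. 1842.105ms @ 14/3 + 263.158ms (2/3)
18. 2105.263ms @ 16/3 + 197.368ms (1/2)
19. 2302.632ms @ 35/6 + 65.789ms (1/6)
20. 2368.421ms @ 6 + 592.105ms (3/2)
21. 2960.526ms @ 15/2 + 98.684ms (1/4)
22. 3059.211ms @ 31/4 + 98.684ms (1/4)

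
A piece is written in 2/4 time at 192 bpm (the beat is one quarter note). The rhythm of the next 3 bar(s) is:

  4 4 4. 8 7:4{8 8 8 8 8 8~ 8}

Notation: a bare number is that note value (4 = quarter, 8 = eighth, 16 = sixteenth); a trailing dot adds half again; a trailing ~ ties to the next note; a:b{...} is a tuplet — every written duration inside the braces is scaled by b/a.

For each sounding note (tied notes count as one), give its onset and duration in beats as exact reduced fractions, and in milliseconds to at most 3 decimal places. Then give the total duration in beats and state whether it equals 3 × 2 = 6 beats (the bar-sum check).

1) 0.0ms=0b +312.5ms=1b
2) 312.5ms=1b +312.5ms=1b
3) 625.0ms=2b +468.75ms=3/2b
4) 1093.75ms=7/2b +156.25ms=1/2b
5) 1250.0ms=4b +89.286ms=2/7b
6) 1339.286ms=30/7b +89.286ms=2/7b
7) 1428.571ms=32/7b +89.286ms=2/7b
8) 1517.857ms=34/7b +89.286ms=2/7b
9) 1607.143ms=36/7b +89.286ms=2/7b
10) 1696.429ms=38/7b +178.571ms=4/7b
Σ=6b of 6 (192bpm 2/4) — PASS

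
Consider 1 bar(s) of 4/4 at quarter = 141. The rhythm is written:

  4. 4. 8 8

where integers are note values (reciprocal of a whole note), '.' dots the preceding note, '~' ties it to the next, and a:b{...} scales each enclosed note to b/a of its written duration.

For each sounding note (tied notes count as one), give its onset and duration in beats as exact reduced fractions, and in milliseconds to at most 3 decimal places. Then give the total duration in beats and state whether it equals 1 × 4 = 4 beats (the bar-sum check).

1) 0.0ms=0b +638.298ms=3/2b
2) 638.298ms=3/2b +638.298ms=3/2b
3) 1276.596ms=3b +212.766ms=1/2b
4) 1489.362ms=7/2b +212.766ms=1/2b
Σ=4b of 4 (141bpm 4/4) — PASS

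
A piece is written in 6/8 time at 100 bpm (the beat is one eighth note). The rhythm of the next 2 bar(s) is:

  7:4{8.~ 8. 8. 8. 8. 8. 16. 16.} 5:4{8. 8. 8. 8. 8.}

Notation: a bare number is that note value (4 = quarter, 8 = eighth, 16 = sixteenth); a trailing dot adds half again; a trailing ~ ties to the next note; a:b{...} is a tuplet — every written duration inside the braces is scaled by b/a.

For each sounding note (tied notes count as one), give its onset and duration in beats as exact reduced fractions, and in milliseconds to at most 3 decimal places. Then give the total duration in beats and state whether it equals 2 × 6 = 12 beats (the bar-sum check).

1) 0.0ms=0b +1028.571ms=12/7b
2) 1028.571ms=12/7b +514.286ms=6/7b
3) 1542.857ms=18/7b +514.286ms=6/7b
4) 2057.143ms=24/7b +514.286ms=6/7b
5) 2571.429ms=30/7b +514.286ms=6/7b
6) 3085.714ms=36/7b +257.143ms=3/7b
7) 3342.857ms=39/7b +257.143ms=3/7b
8) 3600.0ms=6b +720.0ms=6/5b
9) 4320.0ms=36/5b +720.0ms=6/5b
10) 5040.0ms=42/5b +720.0ms=6/5b
11) 5760.0ms=48/5b +720.0ms=6/5b
12) 6480.0ms=54/5b +720.0ms=6/5b
Σ=12b of 12 (100bpm 6/8) — PASS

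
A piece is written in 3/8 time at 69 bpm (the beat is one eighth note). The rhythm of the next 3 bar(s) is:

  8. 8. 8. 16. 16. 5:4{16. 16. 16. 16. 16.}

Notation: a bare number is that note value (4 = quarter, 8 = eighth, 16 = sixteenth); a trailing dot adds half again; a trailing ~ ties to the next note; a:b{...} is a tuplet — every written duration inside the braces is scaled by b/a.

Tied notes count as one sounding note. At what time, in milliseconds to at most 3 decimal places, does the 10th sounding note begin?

note 10 onset = 42/5b = 7304.348ms

1. 0.0ms @ 0 + 1304.348ms (3/2)
2. 1304.348ms @ 3/2 + 1304.348ms (3/2)
3. 2608.696ms @ 3 + 1304.348ms (3/2)
4. 3913.043ms @ 9/2 + 652.174ms (3/4)
5. 4565.217ms @ 21/4 + 652.174ms (3/4)
6. 5217.391ms @ 6 + 521.739ms (3/5)
7. 5739.13ms @ 33/5 + 521.739ms (3/5)
8. 6260.87ms @ 36/5 + 521.739ms (3/5)
9. 6782.609ms @ 39/5 + 521.739ms (3/5)
10. 7304.348ms @ 42/5 + 521.739ms (3/5)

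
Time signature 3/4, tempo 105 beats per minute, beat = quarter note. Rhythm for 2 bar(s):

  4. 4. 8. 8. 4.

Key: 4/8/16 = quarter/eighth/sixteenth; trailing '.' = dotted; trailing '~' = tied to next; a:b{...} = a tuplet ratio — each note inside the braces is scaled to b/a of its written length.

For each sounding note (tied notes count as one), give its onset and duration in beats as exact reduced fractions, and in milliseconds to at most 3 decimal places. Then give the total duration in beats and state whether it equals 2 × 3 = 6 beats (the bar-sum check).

1) 0.0ms=0b +857.143ms=3/2b
2) 857.143ms=3/2b +857.143ms=3/2b
3) 1714.286ms=3b +428.571ms=3/4b
4) 2142.857ms=15/4b +428.571ms=3/4b
5) 2571.429ms=9/2b +857.143ms=3/2b
Σ=6b of 6 (105bpm 3/4) — PASS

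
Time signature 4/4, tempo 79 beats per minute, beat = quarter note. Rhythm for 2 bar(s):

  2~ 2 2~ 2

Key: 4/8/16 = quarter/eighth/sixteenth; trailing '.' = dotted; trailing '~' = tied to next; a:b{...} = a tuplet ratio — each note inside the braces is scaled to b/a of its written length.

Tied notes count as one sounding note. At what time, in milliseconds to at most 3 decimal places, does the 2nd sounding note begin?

1. 0.0ms @ 0 + 3037.975ms (4)
2. 3037.975ms @ 4 + 3037.975ms (4)

note 2 onset = 4b = 3037.975ms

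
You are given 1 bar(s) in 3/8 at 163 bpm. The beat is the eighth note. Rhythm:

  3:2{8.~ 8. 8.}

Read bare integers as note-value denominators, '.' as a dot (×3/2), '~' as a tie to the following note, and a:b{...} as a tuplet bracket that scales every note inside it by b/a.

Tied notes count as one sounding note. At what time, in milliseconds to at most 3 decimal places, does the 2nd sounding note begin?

note 2 onset = 2b = 736.196ms

1. 0.0ms @ 0 + 736.196ms (2)
2. 736.196ms @ 2 + 368.098ms (1)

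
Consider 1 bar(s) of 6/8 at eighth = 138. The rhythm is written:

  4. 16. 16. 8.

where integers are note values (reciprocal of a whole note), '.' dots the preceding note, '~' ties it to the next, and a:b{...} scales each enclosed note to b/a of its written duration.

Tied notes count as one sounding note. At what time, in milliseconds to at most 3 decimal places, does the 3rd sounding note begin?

note 3 onset = 15/4b = 1630.435ms

1. 0.0ms @ 0 + 1304.348ms (3)
2. 1304.348ms @ 3 + 326.087ms (3/4)
3. 1630.435ms @ 15/4 + 326.087ms (3/4)
4. 1956.522ms @ 9/2 + 652.174ms (3/2)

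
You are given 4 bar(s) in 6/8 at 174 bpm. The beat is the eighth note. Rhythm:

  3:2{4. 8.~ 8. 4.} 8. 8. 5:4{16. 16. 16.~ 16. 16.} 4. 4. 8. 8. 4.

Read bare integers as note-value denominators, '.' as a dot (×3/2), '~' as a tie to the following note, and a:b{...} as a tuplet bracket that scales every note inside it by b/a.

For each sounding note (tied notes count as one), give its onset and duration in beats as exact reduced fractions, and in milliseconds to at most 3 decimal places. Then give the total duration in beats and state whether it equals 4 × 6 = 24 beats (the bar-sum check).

1) 0.0ms=0b +689.655ms=2b
2) 689.655ms=2b +689.655ms=2b
3) 1379.31ms=4b +689.655ms=2b
4) 2068.966ms=6b +517.241ms=3/2b
5) 2586.207ms=15/2b +517.241ms=3/2b
6) 3103.448ms=9b +206.897ms=3/5b
7) 3310.345ms=48/5b +206.897ms=3/5b
8) 3517.241ms=51/5b +413.793ms=6/5b
9) 3931.034ms=57/5b +206.897ms=3/5b
10) 4137.931ms=12b +1034.483ms=3b
11) 5172.414ms=15b +1034.483ms=3b
12) 6206.897ms=18b +517.241ms=3/2b
13) 6724.138ms=39/2b +517.241ms=3/2b
14) 7241.379ms=21b +1034.483ms=3b
Σ=24b of 24 (174bpm 6/8) — PASS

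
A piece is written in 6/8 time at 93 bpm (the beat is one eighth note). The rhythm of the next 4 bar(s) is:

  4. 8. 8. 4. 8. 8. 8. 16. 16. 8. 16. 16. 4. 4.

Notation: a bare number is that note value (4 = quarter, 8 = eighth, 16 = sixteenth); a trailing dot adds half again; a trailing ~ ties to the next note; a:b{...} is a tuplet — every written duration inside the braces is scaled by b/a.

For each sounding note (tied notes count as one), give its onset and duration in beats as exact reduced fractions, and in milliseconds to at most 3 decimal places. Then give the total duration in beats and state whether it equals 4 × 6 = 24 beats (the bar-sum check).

1) 0.0ms=0b +1935.484ms=3b
2) 1935.484ms=3b +967.742ms=3/2b
3) 2903.226ms=9/2b +967.742ms=3/2b
4) 3870.968ms=6b +1935.484ms=3b
5) 5806.452ms=9b +967.742ms=3/2b
6) 6774.194ms=21/2b +967.742ms=3/2b
7) 7741.935ms=12b +967.742ms=3/2b
8) 8709.677ms=27/2b +483.871ms=3/4b
9) 9193.548ms=57/4b +483.871ms=3/4b
10) 9677.419ms=15b +967.742ms=3/2b
11) 10645.161ms=33/2b +483.871ms=3/4b
12) 11129.032ms=69/4b +483.871ms=3/4b
13) 11612.903ms=18b +1935.484ms=3b
14) 13548.387ms=21b +1935.484ms=3b
Σ=24b of 24 (93bpm 6/8) — PASS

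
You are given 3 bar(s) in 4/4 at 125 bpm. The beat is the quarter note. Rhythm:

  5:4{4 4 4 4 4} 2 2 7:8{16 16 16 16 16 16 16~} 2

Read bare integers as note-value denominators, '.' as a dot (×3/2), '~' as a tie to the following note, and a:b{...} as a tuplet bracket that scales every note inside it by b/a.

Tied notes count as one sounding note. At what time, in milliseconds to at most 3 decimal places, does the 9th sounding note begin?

1. 0.0ms @ 0 + 384.0ms (4/5)
2. 384.0ms @ 4/5 + 384.0ms (4/5)
3. 768.0ms @ 8/5 + 384.0ms (4/5)
4. 1152.0ms @ 12/5 + 384.0ms (4/5)
5. 1536.0ms @ 16/5 + 384.0ms (4/5)
6. 1920.0ms @ 4 + 960.0ms (2)
7. 2880.0ms @ 6 + 960.0ms (2)
8. 3840.0ms @ 8 + 137.143ms (2/7)
9. 3977.143ms @ 58/7 + 137.143ms (2/7)
10. 4114.286ms @ 60/7 + 137.143ms (2/7)
11. 4251.429ms @ 62/7 + 137.143ms (2/7)
12. 4388.571ms @ 64/7 + 137.143ms (2/7)
13. 4525.714ms @ 66/7 + 137.143ms (2/7)
14. 4662.857ms @ 68/7 + 1097.143ms (16/7)

note 9 onset = 58/7b = 3977.143ms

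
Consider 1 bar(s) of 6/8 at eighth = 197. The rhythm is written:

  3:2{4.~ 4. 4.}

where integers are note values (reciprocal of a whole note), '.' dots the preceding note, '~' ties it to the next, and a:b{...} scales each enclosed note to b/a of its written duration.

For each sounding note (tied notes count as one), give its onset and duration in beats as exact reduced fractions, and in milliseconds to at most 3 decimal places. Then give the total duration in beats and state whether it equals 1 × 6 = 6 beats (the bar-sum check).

1) 0.0ms=0b +1218.274ms=4b
2) 1218.274ms=4b +609.137ms=2b
Σ=6b of 6 (197bpm 6/8) — PASS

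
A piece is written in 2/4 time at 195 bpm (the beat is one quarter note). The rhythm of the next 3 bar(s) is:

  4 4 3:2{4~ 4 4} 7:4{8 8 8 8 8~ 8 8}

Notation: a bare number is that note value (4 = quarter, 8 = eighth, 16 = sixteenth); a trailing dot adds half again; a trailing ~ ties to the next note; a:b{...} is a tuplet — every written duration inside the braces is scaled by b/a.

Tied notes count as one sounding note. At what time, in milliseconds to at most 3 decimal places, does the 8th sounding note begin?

1. 0.0ms @ 0 + 307.692ms (1)
2. 307.692ms @ 1 + 307.692ms (1)
3. 615.385ms @ 2 + 410.256ms (4/3)
4. 1025.641ms @ 10/3 + 205.128ms (2/3)
5. 1230.769ms @ 4 + 87.912ms (2/7)
6. 1318.681ms @ 30/7 + 87.912ms (2/7)
7. 1406.593ms @ 32/7 + 87.912ms (2/7)
8. 1494.505ms @ 34/7 + 87.912ms (2/7)
9. 1582.418ms @ 36/7 + 175.824ms (4/7)
10. 1758.242ms @ 40/7 + 87.912ms (2/7)

note 8 onset = 34/7b = 1494.505ms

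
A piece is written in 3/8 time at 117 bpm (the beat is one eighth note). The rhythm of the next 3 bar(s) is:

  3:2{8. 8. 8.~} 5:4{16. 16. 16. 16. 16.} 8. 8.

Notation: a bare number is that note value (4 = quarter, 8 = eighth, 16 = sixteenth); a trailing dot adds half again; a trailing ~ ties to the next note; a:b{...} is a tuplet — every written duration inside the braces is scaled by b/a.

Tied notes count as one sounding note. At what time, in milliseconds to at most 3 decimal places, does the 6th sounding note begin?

1. 0.0ms @ 0 + 512.821ms (1)
2. 512.821ms @ 1 + 512.821ms (1)
3. 1025.641ms @ 2 + 820.513ms (8/5)
4. 1846.154ms @ 18/5 + 307.692ms (3/5)
5. 2153.846ms @ 21/5 + 307.692ms (3/5)
6. 2461.538ms @ 24/5 + 307.692ms (3/5)
7. 2769.231ms @ 27/5 + 307.692ms (3/5)
8. 3076.923ms @ 6 + 769.231ms (3/2)
9. 3846.154ms @ 15/2 + 769.231ms (3/2)

note 6 onset = 24/5b = 2461.538ms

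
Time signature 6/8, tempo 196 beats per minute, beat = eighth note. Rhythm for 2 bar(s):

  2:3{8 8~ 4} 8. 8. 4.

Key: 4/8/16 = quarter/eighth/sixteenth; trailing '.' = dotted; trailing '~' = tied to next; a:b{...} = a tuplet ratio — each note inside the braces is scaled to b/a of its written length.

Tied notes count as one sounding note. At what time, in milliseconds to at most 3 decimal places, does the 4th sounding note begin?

1. 0.0ms @ 0 + 459.184ms (3/2)
2. 459.184ms @ 3/2 + 1377.551ms (9/2)
3. 1836.735ms @ 6 + 459.184ms (3/2)
4. 2295.918ms @ 15/2 + 459.184ms (3/2)
5. 2755.102ms @ 9 + 918.367ms (3)

note 4 onset = 15/2b = 2295.918ms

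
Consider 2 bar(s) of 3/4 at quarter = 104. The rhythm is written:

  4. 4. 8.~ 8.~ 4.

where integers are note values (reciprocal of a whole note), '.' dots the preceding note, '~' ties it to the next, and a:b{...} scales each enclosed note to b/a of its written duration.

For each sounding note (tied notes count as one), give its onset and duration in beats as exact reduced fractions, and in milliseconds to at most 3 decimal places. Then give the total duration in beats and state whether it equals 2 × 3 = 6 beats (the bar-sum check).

1) 0.0ms=0b +865.385ms=3/2b
2) 865.385ms=3/2b +865.385ms=3/2b
3) 1730.769ms=3b +1730.769ms=3b
Σ=6b of 6 (104bpm 3/4) — PASS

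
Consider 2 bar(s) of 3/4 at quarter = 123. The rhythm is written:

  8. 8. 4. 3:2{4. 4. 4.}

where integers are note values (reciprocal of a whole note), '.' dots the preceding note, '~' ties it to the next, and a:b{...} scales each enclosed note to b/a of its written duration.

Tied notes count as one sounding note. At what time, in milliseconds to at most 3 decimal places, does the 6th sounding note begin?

1. 0.0ms @ 0 + 365.854ms (3/4)
2. 365.854ms @ 3/4 + 365.854ms (3/4)
3. 731.707ms @ 3/2 + 731.707ms (3/2)
4. 1463.415ms @ 3 + 487.805ms (1)
5. 1951.22ms @ 4 + 487.805ms (1)
6. 2439.024ms @ 5 + 487.805ms (1)

note 6 onset = 5b = 2439.024ms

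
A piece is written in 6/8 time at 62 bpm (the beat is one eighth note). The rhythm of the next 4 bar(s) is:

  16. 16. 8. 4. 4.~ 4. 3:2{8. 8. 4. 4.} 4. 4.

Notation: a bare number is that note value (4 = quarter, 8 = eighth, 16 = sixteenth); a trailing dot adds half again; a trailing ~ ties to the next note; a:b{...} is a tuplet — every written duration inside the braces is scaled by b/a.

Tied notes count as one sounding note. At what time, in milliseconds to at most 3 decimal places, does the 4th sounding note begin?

1. 0.0ms @ 0 + 725.806ms (3/4)
2. 725.806ms @ 3/4 + 725.806ms (3/4)
3. 1451.613ms @ 3/2 + 1451.613ms (3/2)
4. 2903.226ms @ 3 + 2903.226ms (3)
5. 5806.452ms @ 6 + 5806.452ms (6)
6. 11612.903ms @ 12 + 967.742ms (1)
7. 12580.645ms @ 13 + 967.742ms (1)
8. 13548.387ms @ 14 + 1935.484ms (2)
9. 15483.871ms @ 16 + 1935.484ms (2)
10. 17419.355ms @ 18 + 2903.226ms (3)
11. 20322.581ms @ 21 + 2903.226ms (3)

note 4 onset = 3b = 2903.226ms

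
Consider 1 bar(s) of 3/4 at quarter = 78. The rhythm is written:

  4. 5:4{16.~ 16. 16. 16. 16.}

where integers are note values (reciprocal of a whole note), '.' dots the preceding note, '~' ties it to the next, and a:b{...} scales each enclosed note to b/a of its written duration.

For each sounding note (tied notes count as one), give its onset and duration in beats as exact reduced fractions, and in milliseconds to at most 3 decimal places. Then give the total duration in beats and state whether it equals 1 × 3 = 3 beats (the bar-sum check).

1) 0.0ms=0b +1153.846ms=3/2b
2) 1153.846ms=3/2b +461.538ms=3/5b
3) 1615.385ms=21/10b +230.769ms=3/10b
4) 1846.154ms=12/5b +230.769ms=3/10b
5) 2076.923ms=27/10b +230.769ms=3/10b
Σ=3b of 3 (78bpm 3/4) — PASS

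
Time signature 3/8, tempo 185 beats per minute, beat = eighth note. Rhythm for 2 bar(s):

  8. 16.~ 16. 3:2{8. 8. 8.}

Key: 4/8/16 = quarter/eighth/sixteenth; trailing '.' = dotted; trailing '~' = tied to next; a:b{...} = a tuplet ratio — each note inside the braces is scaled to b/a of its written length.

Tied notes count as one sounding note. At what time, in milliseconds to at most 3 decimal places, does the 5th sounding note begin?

1. 0.0ms @ 0 + 486.486ms (3/2)
2. 486.486ms @ 3/2 + 486.486ms (3/2)
3. 972.973ms @ 3 + 324.324ms (1)
4. 1297.297ms @ 4 + 324.324ms (1)
5. 1621.622ms @ 5 + 324.324ms (1)

note 5 onset = 5b = 1621.622ms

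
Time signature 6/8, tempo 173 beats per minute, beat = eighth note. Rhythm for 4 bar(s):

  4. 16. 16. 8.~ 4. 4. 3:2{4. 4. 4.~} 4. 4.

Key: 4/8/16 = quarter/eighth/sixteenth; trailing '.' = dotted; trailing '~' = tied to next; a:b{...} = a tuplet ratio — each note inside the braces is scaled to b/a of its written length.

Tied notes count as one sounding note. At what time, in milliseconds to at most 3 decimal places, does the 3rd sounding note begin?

1. 0.0ms @ 0 + 1040.462ms (3)
2. 1040.462ms @ 3 + 260.116ms (3/4)
3. 1300.578ms @ 15/4 + 260.116ms (3/4)
4. 1560.694ms @ 9/2 + 1560.694ms (9/2)
5. 3121.387ms @ 9 + 1040.462ms (3)
6. 4161.85ms @ 12 + 693.642ms (2)
7. 4855.491ms @ 14 + 693.642ms (2)
8. 5549.133ms @ 16 + 1734.104ms (5)
9. 7283.237ms @ 21 + 1040.462ms (3)

note 3 onset = 15/4b = 1300.578ms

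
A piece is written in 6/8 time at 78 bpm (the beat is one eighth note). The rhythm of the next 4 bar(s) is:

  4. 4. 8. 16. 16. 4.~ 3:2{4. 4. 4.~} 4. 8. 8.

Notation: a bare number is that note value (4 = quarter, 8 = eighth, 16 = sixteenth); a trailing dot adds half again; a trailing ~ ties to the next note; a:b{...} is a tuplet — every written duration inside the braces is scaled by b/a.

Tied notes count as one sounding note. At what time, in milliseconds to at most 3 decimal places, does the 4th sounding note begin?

1. 0.0ms @ 0 + 2307.692ms (3)
2. 2307.692ms @ 3 + 2307.692ms (3)
3. 4615.385ms @ 6 + 1153.846ms (3/2)
4. 5769.231ms @ 15/2 + 576.923ms (3/4)
5. 6346.154ms @ 33/4 + 576.923ms (3/4)
6. 6923.077ms @ 9 + 3846.154ms (5)
7. 10769.231ms @ 14 + 1538.462ms (2)
8. 12307.692ms @ 16 + 3846.154ms (5)
9. 16153.846ms @ 21 + 1153.846ms (3/2)
10. 17307.692ms @ 45/2 + 1153.846ms (3/2)

note 4 onset = 15/2b = 5769.231ms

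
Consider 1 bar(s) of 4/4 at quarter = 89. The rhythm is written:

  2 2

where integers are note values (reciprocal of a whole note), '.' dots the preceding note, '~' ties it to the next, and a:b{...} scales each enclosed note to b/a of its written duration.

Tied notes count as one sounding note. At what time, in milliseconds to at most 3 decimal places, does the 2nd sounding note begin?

note 2 onset = 2b = 1348.315ms

1. 0.0ms @ 0 + 1348.315ms (2)
2. 1348.315ms @ 2 + 1348.315ms (2)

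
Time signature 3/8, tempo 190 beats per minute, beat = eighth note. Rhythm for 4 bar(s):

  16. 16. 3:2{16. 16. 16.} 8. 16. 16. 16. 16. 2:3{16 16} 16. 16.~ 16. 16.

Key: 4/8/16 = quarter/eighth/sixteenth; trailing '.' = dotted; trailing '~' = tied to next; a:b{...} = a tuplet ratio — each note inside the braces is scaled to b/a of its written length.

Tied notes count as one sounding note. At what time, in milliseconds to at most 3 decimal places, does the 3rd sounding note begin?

1. 0.0ms @ 0 + 236.842ms (3/4)
2. 236.842ms @ 3/4 + 236.842ms (3/4)
3. 473.684ms @ 3/2 + 157.895ms (1/2)
4. 631.579ms @ 2 + 157.895ms (1/2)
5. 789.474ms @ 5/2 + 157.895ms (1/2)
6. 947.368ms @ 3 + 473.684ms (3/2)
7. 1421.053ms @ 9/2 + 236.842ms (3/4)
8. 1657.895ms @ 21/4 + 236.842ms (3/4)
9. 1894.737ms @ 6 + 236.842ms (3/4)
10. 2131.579ms @ 27/4 + 236.842ms (3/4)
11. 2368.421ms @ 15/2 + 236.842ms (3/4)
12. 2605.263ms @ 33/4 + 236.842ms (3/4)
13. 2842.105ms @ 9 + 236.842ms (3/4)
14. 3078.947ms @ 39/4 + 473.684ms (3/2)
15. 3552.632ms @ 45/4 + 236.842ms (3/4)

note 3 onset = 3/2b = 473.684ms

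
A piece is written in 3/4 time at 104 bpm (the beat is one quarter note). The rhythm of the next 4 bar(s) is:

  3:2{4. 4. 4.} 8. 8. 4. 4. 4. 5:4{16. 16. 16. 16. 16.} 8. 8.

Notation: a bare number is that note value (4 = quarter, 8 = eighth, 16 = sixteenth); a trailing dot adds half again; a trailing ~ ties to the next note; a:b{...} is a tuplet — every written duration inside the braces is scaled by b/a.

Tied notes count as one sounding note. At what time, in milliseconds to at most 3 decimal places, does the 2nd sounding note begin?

note 2 onset = 1b = 576.923ms

1. 0.0ms @ 0 + 576.923ms (1)
2. 576.923ms @ 1 + 576.923ms (1)
3. 1153.846ms @ 2 + 576.923ms (1)
4. 1730.769ms @ 3 + 432.692ms (3/4)
5. 2163.462ms @ 15/4 + 432.692ms (3/4)
6. 2596.154ms @ 9/2 + 865.385ms (3/2)
7. 3461.538ms @ 6 + 865.385ms (3/2)
8. 4326.923ms @ 15/2 + 865.385ms (3/2)
9. 5192.308ms @ 9 + 173.077ms (3/10)
10. 5365.385ms @ 93/10 + 173.077ms (3/10)
11. 5538.462ms @ 48/5 + 173.077ms (3/10)
12. 5711.538ms @ 99/10 + 173.077ms (3/10)
13. 5884.615ms @ 51/5 + 173.077ms (3/10)
14. 6057.692ms @ 21/2 + 432.692ms (3/4)
15. 6490.385ms @ 45/4 + 432.692ms (3/4)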